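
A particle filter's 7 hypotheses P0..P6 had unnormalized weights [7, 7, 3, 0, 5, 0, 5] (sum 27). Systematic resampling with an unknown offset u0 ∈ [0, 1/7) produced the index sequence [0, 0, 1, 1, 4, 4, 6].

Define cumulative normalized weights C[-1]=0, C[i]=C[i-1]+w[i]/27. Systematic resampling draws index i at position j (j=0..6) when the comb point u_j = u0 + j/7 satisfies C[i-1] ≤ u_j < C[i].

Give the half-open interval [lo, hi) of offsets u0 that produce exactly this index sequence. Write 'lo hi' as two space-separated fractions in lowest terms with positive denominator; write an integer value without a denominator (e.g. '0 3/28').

C = [7/27, 14/27, 17/27, 17/27, 22/27, 22/27, 1]
j=0 picked index 0: u0 ∈ [0, 7/27)
j=1 picked index 0: u0 ∈ [-1/7, 22/189)
j=2 picked index 1: u0 ∈ [-5/189, 44/189)
j=3 picked index 1: u0 ∈ [-32/189, 17/189)
j=4 picked index 4: u0 ∈ [11/189, 46/189)
j=5 picked index 4: u0 ∈ [-16/189, 19/189)
j=6 picked index 6: u0 ∈ [-8/189, 1/7)
intersection: [11/189, 17/189)

11/189 17/189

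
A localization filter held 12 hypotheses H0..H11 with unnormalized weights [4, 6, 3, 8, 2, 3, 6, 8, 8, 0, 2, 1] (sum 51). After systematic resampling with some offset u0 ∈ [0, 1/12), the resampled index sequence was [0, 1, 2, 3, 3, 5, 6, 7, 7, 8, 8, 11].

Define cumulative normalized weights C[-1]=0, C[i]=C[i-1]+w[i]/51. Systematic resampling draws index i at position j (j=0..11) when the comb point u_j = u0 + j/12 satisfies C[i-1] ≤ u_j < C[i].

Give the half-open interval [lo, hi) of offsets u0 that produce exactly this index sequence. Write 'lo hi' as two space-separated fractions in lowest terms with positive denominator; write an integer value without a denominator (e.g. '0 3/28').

C = [4/51, 10/51, 13/51, 7/17, 23/51, 26/51, 32/51, 40/51, 16/17, 16/17, 50/51, 1]
j=0 picked index 0: u0 ∈ [0, 4/51)
j=1 picked index 1: u0 ∈ [-1/204, 23/204)
j=2 picked index 2: u0 ∈ [1/34, 3/34)
j=3 picked index 3: u0 ∈ [1/204, 11/68)
j=4 picked index 3: u0 ∈ [-4/51, 4/51)
j=5 picked index 5: u0 ∈ [7/204, 19/204)
j=6 picked index 6: u0 ∈ [1/102, 13/102)
j=7 picked index 7: u0 ∈ [3/68, 41/204)
j=8 picked index 7: u0 ∈ [-2/51, 2/17)
j=9 picked index 8: u0 ∈ [7/204, 13/68)
j=10 picked index 8: u0 ∈ [-5/102, 11/102)
j=11 picked index 11: u0 ∈ [13/204, 1/12)
intersection: [13/204, 4/51)

13/204 4/51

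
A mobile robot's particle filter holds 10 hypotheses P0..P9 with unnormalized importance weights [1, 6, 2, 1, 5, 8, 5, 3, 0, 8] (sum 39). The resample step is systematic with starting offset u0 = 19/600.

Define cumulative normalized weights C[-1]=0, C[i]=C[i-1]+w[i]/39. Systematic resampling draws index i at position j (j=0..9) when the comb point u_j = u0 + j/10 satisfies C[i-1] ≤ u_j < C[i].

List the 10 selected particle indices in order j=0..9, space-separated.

1 1 3 4 5 5 6 7 9 9

C = [1/39, 7/39, 3/13, 10/39, 5/13, 23/39, 28/39, 31/39, 31/39, 1]
j=0: u_0=19/600 ∈ [1/39, 7/39) → index 1
j=1: u_1=79/600 ∈ [1/39, 7/39) → index 1
j=2: u_2=139/600 ∈ [3/13, 10/39) → index 3
j=3: u_3=199/600 ∈ [10/39, 5/13) → index 4
j=4: u_4=259/600 ∈ [5/13, 23/39) → index 5
j=5: u_5=319/600 ∈ [5/13, 23/39) → index 5
j=6: u_6=379/600 ∈ [23/39, 28/39) → index 6
j=7: u_7=439/600 ∈ [28/39, 31/39) → index 7
j=8: u_8=499/600 ∈ [31/39, 1) → index 9
j=9: u_9=559/600 ∈ [31/39, 1) → index 9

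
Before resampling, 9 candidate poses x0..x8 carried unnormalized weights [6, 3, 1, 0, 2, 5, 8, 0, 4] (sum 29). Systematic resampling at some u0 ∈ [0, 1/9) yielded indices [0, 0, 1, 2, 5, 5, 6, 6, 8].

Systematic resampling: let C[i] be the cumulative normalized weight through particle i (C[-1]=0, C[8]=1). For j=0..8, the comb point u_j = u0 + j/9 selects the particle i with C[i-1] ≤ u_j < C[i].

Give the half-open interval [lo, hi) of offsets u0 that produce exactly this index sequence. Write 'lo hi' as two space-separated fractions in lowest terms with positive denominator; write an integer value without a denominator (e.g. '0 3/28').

C = [6/29, 9/29, 10/29, 10/29, 12/29, 17/29, 25/29, 25/29, 1]
j=0 picked index 0: u0 ∈ [0, 6/29)
j=1 picked index 0: u0 ∈ [-1/9, 25/261)
j=2 picked index 1: u0 ∈ [-4/261, 23/261)
j=3 picked index 2: u0 ∈ [-2/87, 1/87)
j=4 picked index 5: u0 ∈ [-8/261, 37/261)
j=5 picked index 5: u0 ∈ [-37/261, 8/261)
j=6 picked index 6: u0 ∈ [-7/87, 17/87)
j=7 picked index 6: u0 ∈ [-50/261, 22/261)
j=8 picked index 8: u0 ∈ [-7/261, 1/9)
intersection: [0, 1/87)

0 1/87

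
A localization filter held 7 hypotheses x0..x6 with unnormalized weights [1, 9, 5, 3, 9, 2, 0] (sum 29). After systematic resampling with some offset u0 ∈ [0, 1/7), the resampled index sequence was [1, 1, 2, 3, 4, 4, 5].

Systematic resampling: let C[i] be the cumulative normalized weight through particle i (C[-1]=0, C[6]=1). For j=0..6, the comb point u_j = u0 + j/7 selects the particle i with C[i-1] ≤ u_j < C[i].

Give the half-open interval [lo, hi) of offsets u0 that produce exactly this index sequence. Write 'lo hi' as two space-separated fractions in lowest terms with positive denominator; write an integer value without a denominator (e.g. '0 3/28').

C = [1/29, 10/29, 15/29, 18/29, 27/29, 1, 1]
j=0 picked index 1: u0 ∈ [1/29, 10/29)
j=1 picked index 1: u0 ∈ [-22/203, 41/203)
j=2 picked index 2: u0 ∈ [12/203, 47/203)
j=3 picked index 3: u0 ∈ [18/203, 39/203)
j=4 picked index 4: u0 ∈ [10/203, 73/203)
j=5 picked index 4: u0 ∈ [-19/203, 44/203)
j=6 picked index 5: u0 ∈ [15/203, 1/7)
intersection: [18/203, 1/7)

18/203 1/7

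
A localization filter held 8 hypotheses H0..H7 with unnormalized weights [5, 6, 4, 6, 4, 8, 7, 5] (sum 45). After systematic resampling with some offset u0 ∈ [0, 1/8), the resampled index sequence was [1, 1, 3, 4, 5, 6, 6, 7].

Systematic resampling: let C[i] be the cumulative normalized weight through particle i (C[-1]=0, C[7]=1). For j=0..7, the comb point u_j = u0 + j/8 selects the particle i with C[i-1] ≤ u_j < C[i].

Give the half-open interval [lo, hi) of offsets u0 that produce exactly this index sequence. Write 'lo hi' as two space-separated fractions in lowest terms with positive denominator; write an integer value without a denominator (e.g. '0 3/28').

C = [1/9, 11/45, 1/3, 7/15, 5/9, 11/15, 8/9, 1]
j=0 picked index 1: u0 ∈ [1/9, 11/45)
j=1 picked index 1: u0 ∈ [-1/72, 43/360)
j=2 picked index 3: u0 ∈ [1/12, 13/60)
j=3 picked index 4: u0 ∈ [11/120, 13/72)
j=4 picked index 5: u0 ∈ [1/18, 7/30)
j=5 picked index 6: u0 ∈ [13/120, 19/72)
j=6 picked index 6: u0 ∈ [-1/60, 5/36)
j=7 picked index 7: u0 ∈ [1/72, 1/8)
intersection: [1/9, 43/360)

1/9 43/360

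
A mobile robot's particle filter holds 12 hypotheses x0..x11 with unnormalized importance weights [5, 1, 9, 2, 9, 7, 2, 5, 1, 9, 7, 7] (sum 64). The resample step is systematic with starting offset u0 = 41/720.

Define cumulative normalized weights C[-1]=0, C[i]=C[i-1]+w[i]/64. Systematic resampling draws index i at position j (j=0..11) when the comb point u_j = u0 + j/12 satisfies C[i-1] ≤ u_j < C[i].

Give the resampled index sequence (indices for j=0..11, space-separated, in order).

C = [5/64, 3/32, 15/64, 17/64, 13/32, 33/64, 35/64, 5/8, 41/64, 25/32, 57/64, 1]
j=0: u_0=41/720 ∈ [0, 5/64) → index 0
j=1: u_1=101/720 ∈ [3/32, 15/64) → index 2
j=2: u_2=161/720 ∈ [3/32, 15/64) → index 2
j=3: u_3=221/720 ∈ [17/64, 13/32) → index 4
j=4: u_4=281/720 ∈ [17/64, 13/32) → index 4
j=5: u_5=341/720 ∈ [13/32, 33/64) → index 5
j=6: u_6=401/720 ∈ [35/64, 5/8) → index 7
j=7: u_7=461/720 ∈ [5/8, 41/64) → index 8
j=8: u_8=521/720 ∈ [41/64, 25/32) → index 9
j=9: u_9=581/720 ∈ [25/32, 57/64) → index 10
j=10: u_10=641/720 ∈ [25/32, 57/64) → index 10
j=11: u_11=701/720 ∈ [57/64, 1) → index 11

0 2 2 4 4 5 7 8 9 10 10 11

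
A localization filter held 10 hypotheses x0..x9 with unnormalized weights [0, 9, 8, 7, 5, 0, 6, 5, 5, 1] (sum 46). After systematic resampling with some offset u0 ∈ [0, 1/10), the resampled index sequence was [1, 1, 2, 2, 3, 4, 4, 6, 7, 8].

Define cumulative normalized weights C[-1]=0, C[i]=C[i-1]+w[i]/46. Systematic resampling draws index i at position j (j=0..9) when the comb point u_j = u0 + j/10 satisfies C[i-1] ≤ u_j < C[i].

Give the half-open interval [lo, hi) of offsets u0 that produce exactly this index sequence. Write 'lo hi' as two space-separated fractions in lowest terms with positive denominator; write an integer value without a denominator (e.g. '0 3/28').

1/46 7/230

C = [0, 9/46, 17/46, 12/23, 29/46, 29/46, 35/46, 20/23, 45/46, 1]
j=0 picked index 1: u0 ∈ [0, 9/46)
j=1 picked index 1: u0 ∈ [-1/10, 11/115)
j=2 picked index 2: u0 ∈ [-1/230, 39/230)
j=3 picked index 2: u0 ∈ [-12/115, 8/115)
j=4 picked index 3: u0 ∈ [-7/230, 14/115)
j=5 picked index 4: u0 ∈ [1/46, 3/23)
j=6 picked index 4: u0 ∈ [-9/115, 7/230)
j=7 picked index 6: u0 ∈ [-8/115, 7/115)
j=8 picked index 7: u0 ∈ [-9/230, 8/115)
j=9 picked index 8: u0 ∈ [-7/230, 9/115)
intersection: [1/46, 7/230)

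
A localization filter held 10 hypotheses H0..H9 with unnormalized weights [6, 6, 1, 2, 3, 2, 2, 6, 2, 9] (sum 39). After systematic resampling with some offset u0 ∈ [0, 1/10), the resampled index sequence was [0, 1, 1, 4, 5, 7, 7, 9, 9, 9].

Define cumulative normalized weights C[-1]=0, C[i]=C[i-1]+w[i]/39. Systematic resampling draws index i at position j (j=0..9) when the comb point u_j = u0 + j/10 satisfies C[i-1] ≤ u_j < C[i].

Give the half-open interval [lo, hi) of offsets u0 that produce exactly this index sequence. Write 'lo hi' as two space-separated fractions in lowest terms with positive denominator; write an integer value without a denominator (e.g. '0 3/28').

C = [2/13, 4/13, 1/3, 5/13, 6/13, 20/39, 22/39, 28/39, 10/13, 1]
j=0 picked index 0: u0 ∈ [0, 2/13)
j=1 picked index 1: u0 ∈ [7/130, 27/130)
j=2 picked index 1: u0 ∈ [-3/65, 7/65)
j=3 picked index 4: u0 ∈ [11/130, 21/130)
j=4 picked index 5: u0 ∈ [4/65, 22/195)
j=5 picked index 7: u0 ∈ [5/78, 17/78)
j=6 picked index 7: u0 ∈ [-7/195, 23/195)
j=7 picked index 9: u0 ∈ [9/130, 3/10)
j=8 picked index 9: u0 ∈ [-2/65, 1/5)
j=9 picked index 9: u0 ∈ [-17/130, 1/10)
intersection: [11/130, 1/10)

11/130 1/10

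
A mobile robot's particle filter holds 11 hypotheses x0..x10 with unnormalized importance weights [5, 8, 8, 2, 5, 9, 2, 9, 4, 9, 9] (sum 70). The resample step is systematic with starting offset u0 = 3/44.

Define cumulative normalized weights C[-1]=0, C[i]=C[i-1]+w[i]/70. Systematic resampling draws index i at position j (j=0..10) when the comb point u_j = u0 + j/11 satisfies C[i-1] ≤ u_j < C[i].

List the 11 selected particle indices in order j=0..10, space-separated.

0 1 2 4 5 5 7 8 9 10 10

C = [1/14, 13/70, 3/10, 23/70, 2/5, 37/70, 39/70, 24/35, 26/35, 61/70, 1]
j=0: u_0=3/44 ∈ [0, 1/14) → index 0
j=1: u_1=7/44 ∈ [1/14, 13/70) → index 1
j=2: u_2=1/4 ∈ [13/70, 3/10) → index 2
j=3: u_3=15/44 ∈ [23/70, 2/5) → index 4
j=4: u_4=19/44 ∈ [2/5, 37/70) → index 5
j=5: u_5=23/44 ∈ [2/5, 37/70) → index 5
j=6: u_6=27/44 ∈ [39/70, 24/35) → index 7
j=7: u_7=31/44 ∈ [24/35, 26/35) → index 8
j=8: u_8=35/44 ∈ [26/35, 61/70) → index 9
j=9: u_9=39/44 ∈ [61/70, 1) → index 10
j=10: u_10=43/44 ∈ [61/70, 1) → index 10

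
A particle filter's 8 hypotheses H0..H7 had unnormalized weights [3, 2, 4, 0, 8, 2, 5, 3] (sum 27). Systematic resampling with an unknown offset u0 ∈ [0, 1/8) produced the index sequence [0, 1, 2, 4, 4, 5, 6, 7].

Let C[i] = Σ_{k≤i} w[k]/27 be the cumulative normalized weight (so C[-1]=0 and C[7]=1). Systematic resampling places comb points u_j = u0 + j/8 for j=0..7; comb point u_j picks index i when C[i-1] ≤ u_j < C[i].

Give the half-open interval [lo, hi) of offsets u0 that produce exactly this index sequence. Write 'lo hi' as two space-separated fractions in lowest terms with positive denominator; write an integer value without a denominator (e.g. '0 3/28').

1/72 13/216

C = [1/9, 5/27, 1/3, 1/3, 17/27, 19/27, 8/9, 1]
j=0 picked index 0: u0 ∈ [0, 1/9)
j=1 picked index 1: u0 ∈ [-1/72, 13/216)
j=2 picked index 2: u0 ∈ [-7/108, 1/12)
j=3 picked index 4: u0 ∈ [-1/24, 55/216)
j=4 picked index 4: u0 ∈ [-1/6, 7/54)
j=5 picked index 5: u0 ∈ [1/216, 17/216)
j=6 picked index 6: u0 ∈ [-5/108, 5/36)
j=7 picked index 7: u0 ∈ [1/72, 1/8)
intersection: [1/72, 13/216)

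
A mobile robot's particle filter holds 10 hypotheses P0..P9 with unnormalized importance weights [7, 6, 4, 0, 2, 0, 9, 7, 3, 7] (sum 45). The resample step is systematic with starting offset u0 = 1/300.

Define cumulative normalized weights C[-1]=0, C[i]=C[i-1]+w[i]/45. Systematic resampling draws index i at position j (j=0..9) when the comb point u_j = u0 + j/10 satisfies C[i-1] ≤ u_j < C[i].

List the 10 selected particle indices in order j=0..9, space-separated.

C = [7/45, 13/45, 17/45, 17/45, 19/45, 19/45, 28/45, 7/9, 38/45, 1]
j=0: u_0=1/300 ∈ [0, 7/45) → index 0
j=1: u_1=31/300 ∈ [0, 7/45) → index 0
j=2: u_2=61/300 ∈ [7/45, 13/45) → index 1
j=3: u_3=91/300 ∈ [13/45, 17/45) → index 2
j=4: u_4=121/300 ∈ [17/45, 19/45) → index 4
j=5: u_5=151/300 ∈ [19/45, 28/45) → index 6
j=6: u_6=181/300 ∈ [19/45, 28/45) → index 6
j=7: u_7=211/300 ∈ [28/45, 7/9) → index 7
j=8: u_8=241/300 ∈ [7/9, 38/45) → index 8
j=9: u_9=271/300 ∈ [38/45, 1) → index 9

0 0 1 2 4 6 6 7 8 9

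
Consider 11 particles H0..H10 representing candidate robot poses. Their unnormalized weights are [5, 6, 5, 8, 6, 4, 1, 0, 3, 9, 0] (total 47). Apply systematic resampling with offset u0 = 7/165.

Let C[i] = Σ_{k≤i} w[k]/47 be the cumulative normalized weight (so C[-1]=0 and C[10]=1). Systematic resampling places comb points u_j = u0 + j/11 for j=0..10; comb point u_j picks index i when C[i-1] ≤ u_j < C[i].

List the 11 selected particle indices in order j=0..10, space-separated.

C = [5/47, 11/47, 16/47, 24/47, 30/47, 34/47, 35/47, 35/47, 38/47, 1, 1]
j=0: u_0=7/165 ∈ [0, 5/47) → index 0
j=1: u_1=2/15 ∈ [5/47, 11/47) → index 1
j=2: u_2=37/165 ∈ [5/47, 11/47) → index 1
j=3: u_3=52/165 ∈ [11/47, 16/47) → index 2
j=4: u_4=67/165 ∈ [16/47, 24/47) → index 3
j=5: u_5=82/165 ∈ [16/47, 24/47) → index 3
j=6: u_6=97/165 ∈ [24/47, 30/47) → index 4
j=7: u_7=112/165 ∈ [30/47, 34/47) → index 5
j=8: u_8=127/165 ∈ [35/47, 38/47) → index 8
j=9: u_9=142/165 ∈ [38/47, 1) → index 9
j=10: u_10=157/165 ∈ [38/47, 1) → index 9

0 1 1 2 3 3 4 5 8 9 9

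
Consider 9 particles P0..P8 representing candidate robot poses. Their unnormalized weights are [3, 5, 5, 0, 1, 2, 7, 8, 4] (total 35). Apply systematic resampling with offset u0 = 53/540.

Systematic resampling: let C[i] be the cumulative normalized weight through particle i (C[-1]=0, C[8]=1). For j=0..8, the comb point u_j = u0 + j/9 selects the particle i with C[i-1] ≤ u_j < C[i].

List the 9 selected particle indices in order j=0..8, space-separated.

1 1 2 5 6 6 7 7 8

C = [3/35, 8/35, 13/35, 13/35, 2/5, 16/35, 23/35, 31/35, 1]
j=0: u_0=53/540 ∈ [3/35, 8/35) → index 1
j=1: u_1=113/540 ∈ [3/35, 8/35) → index 1
j=2: u_2=173/540 ∈ [8/35, 13/35) → index 2
j=3: u_3=233/540 ∈ [2/5, 16/35) → index 5
j=4: u_4=293/540 ∈ [16/35, 23/35) → index 6
j=5: u_5=353/540 ∈ [16/35, 23/35) → index 6
j=6: u_6=413/540 ∈ [23/35, 31/35) → index 7
j=7: u_7=473/540 ∈ [23/35, 31/35) → index 7
j=8: u_8=533/540 ∈ [31/35, 1) → index 8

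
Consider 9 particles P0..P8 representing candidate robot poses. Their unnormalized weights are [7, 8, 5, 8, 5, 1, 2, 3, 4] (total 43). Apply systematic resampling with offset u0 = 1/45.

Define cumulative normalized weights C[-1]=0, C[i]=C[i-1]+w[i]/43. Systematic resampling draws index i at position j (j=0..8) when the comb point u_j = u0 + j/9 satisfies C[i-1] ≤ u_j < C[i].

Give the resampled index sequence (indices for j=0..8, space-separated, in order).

C = [7/43, 15/43, 20/43, 28/43, 33/43, 34/43, 36/43, 39/43, 1]
j=0: u_0=1/45 ∈ [0, 7/43) → index 0
j=1: u_1=2/15 ∈ [0, 7/43) → index 0
j=2: u_2=11/45 ∈ [7/43, 15/43) → index 1
j=3: u_3=16/45 ∈ [15/43, 20/43) → index 2
j=4: u_4=7/15 ∈ [20/43, 28/43) → index 3
j=5: u_5=26/45 ∈ [20/43, 28/43) → index 3
j=6: u_6=31/45 ∈ [28/43, 33/43) → index 4
j=7: u_7=4/5 ∈ [34/43, 36/43) → index 6
j=8: u_8=41/45 ∈ [39/43, 1) → index 8

0 0 1 2 3 3 4 6 8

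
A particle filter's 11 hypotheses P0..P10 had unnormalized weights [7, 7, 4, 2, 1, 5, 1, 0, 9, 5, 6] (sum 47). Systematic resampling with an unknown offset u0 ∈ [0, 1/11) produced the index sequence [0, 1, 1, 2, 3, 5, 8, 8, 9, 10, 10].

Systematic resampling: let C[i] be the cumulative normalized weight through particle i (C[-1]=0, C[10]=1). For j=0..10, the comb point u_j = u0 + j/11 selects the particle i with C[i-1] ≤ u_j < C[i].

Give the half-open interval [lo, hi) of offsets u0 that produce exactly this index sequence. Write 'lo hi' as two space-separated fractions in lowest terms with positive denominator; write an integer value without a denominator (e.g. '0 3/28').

C = [7/47, 14/47, 18/47, 20/47, 21/47, 26/47, 27/47, 27/47, 36/47, 41/47, 1]
j=0 picked index 0: u0 ∈ [0, 7/47)
j=1 picked index 1: u0 ∈ [30/517, 107/517)
j=2 picked index 1: u0 ∈ [-17/517, 60/517)
j=3 picked index 2: u0 ∈ [13/517, 57/517)
j=4 picked index 3: u0 ∈ [10/517, 32/517)
j=5 picked index 5: u0 ∈ [-4/517, 51/517)
j=6 picked index 8: u0 ∈ [15/517, 114/517)
j=7 picked index 8: u0 ∈ [-32/517, 67/517)
j=8 picked index 9: u0 ∈ [20/517, 75/517)
j=9 picked index 10: u0 ∈ [28/517, 2/11)
j=10 picked index 10: u0 ∈ [-19/517, 1/11)
intersection: [30/517, 32/517)

30/517 32/517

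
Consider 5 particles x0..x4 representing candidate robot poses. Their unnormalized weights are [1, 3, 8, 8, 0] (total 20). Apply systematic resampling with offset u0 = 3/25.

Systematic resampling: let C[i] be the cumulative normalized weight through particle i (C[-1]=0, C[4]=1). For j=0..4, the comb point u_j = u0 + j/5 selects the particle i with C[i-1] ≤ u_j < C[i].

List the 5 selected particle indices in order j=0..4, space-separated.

C = [1/20, 1/5, 3/5, 1, 1]
j=0: u_0=3/25 ∈ [1/20, 1/5) → index 1
j=1: u_1=8/25 ∈ [1/5, 3/5) → index 2
j=2: u_2=13/25 ∈ [1/5, 3/5) → index 2
j=3: u_3=18/25 ∈ [3/5, 1) → index 3
j=4: u_4=23/25 ∈ [3/5, 1) → index 3

1 2 2 3 3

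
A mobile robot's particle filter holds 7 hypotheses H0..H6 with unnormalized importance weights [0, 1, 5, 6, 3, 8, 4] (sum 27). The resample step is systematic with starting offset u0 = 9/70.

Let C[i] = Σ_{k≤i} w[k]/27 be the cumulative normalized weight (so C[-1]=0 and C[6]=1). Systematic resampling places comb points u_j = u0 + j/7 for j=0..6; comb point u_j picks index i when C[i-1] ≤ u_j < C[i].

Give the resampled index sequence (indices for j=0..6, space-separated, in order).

2 3 3 5 5 5 6

C = [0, 1/27, 2/9, 4/9, 5/9, 23/27, 1]
j=0: u_0=9/70 ∈ [1/27, 2/9) → index 2
j=1: u_1=19/70 ∈ [2/9, 4/9) → index 3
j=2: u_2=29/70 ∈ [2/9, 4/9) → index 3
j=3: u_3=39/70 ∈ [5/9, 23/27) → index 5
j=4: u_4=7/10 ∈ [5/9, 23/27) → index 5
j=5: u_5=59/70 ∈ [5/9, 23/27) → index 5
j=6: u_6=69/70 ∈ [23/27, 1) → index 6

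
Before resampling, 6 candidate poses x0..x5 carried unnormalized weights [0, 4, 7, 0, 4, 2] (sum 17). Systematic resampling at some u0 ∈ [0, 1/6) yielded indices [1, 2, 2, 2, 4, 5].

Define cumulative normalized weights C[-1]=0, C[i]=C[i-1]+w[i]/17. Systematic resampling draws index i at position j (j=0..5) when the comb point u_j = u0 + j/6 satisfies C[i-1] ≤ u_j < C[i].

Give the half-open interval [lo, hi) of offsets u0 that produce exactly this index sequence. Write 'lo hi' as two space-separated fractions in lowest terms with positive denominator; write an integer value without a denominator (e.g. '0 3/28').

7/102 5/34

C = [0, 4/17, 11/17, 11/17, 15/17, 1]
j=0 picked index 1: u0 ∈ [0, 4/17)
j=1 picked index 2: u0 ∈ [7/102, 49/102)
j=2 picked index 2: u0 ∈ [-5/51, 16/51)
j=3 picked index 2: u0 ∈ [-9/34, 5/34)
j=4 picked index 4: u0 ∈ [-1/51, 11/51)
j=5 picked index 5: u0 ∈ [5/102, 1/6)
intersection: [7/102, 5/34)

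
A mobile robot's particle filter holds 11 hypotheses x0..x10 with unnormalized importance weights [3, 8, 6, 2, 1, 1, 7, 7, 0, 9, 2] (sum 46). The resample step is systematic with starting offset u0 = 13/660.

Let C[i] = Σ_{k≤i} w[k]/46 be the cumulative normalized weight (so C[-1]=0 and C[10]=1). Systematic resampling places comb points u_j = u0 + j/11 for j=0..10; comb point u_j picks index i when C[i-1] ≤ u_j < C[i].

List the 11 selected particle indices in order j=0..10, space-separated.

C = [3/46, 11/46, 17/46, 19/46, 10/23, 21/46, 14/23, 35/46, 35/46, 22/23, 1]
j=0: u_0=13/660 ∈ [0, 3/46) → index 0
j=1: u_1=73/660 ∈ [3/46, 11/46) → index 1
j=2: u_2=133/660 ∈ [3/46, 11/46) → index 1
j=3: u_3=193/660 ∈ [11/46, 17/46) → index 2
j=4: u_4=23/60 ∈ [17/46, 19/46) → index 3
j=5: u_5=313/660 ∈ [21/46, 14/23) → index 6
j=6: u_6=373/660 ∈ [21/46, 14/23) → index 6
j=7: u_7=433/660 ∈ [14/23, 35/46) → index 7
j=8: u_8=493/660 ∈ [14/23, 35/46) → index 7
j=9: u_9=553/660 ∈ [35/46, 22/23) → index 9
j=10: u_10=613/660 ∈ [35/46, 22/23) → index 9

0 1 1 2 3 6 6 7 7 9 9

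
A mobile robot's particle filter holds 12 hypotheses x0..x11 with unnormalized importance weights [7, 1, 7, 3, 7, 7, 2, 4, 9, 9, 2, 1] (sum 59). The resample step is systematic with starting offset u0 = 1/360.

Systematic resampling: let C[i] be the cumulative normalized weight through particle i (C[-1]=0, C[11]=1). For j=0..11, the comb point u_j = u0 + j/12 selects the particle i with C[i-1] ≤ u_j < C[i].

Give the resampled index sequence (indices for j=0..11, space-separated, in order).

0 0 2 2 4 4 5 7 8 8 9 9

C = [7/59, 8/59, 15/59, 18/59, 25/59, 32/59, 34/59, 38/59, 47/59, 56/59, 58/59, 1]
j=0: u_0=1/360 ∈ [0, 7/59) → index 0
j=1: u_1=31/360 ∈ [0, 7/59) → index 0
j=2: u_2=61/360 ∈ [8/59, 15/59) → index 2
j=3: u_3=91/360 ∈ [8/59, 15/59) → index 2
j=4: u_4=121/360 ∈ [18/59, 25/59) → index 4
j=5: u_5=151/360 ∈ [18/59, 25/59) → index 4
j=6: u_6=181/360 ∈ [25/59, 32/59) → index 5
j=7: u_7=211/360 ∈ [34/59, 38/59) → index 7
j=8: u_8=241/360 ∈ [38/59, 47/59) → index 8
j=9: u_9=271/360 ∈ [38/59, 47/59) → index 8
j=10: u_10=301/360 ∈ [47/59, 56/59) → index 9
j=11: u_11=331/360 ∈ [47/59, 56/59) → index 9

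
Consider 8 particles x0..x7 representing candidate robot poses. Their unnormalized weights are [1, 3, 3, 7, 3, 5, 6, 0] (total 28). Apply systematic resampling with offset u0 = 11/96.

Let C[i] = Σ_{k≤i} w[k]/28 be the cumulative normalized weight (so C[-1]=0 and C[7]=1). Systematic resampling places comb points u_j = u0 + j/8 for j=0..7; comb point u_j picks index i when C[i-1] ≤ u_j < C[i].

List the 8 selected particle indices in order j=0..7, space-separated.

1 2 3 3 5 5 6 6

C = [1/28, 1/7, 1/4, 1/2, 17/28, 11/14, 1, 1]
j=0: u_0=11/96 ∈ [1/28, 1/7) → index 1
j=1: u_1=23/96 ∈ [1/7, 1/4) → index 2
j=2: u_2=35/96 ∈ [1/4, 1/2) → index 3
j=3: u_3=47/96 ∈ [1/4, 1/2) → index 3
j=4: u_4=59/96 ∈ [17/28, 11/14) → index 5
j=5: u_5=71/96 ∈ [17/28, 11/14) → index 5
j=6: u_6=83/96 ∈ [11/14, 1) → index 6
j=7: u_7=95/96 ∈ [11/14, 1) → index 6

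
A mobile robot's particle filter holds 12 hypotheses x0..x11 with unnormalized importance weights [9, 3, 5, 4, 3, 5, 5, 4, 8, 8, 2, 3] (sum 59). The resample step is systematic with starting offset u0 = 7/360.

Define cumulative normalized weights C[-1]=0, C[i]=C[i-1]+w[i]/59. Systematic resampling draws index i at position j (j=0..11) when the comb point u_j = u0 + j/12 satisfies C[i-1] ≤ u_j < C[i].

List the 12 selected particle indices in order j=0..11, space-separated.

0 0 1 2 3 5 6 7 8 8 9 10

C = [9/59, 12/59, 17/59, 21/59, 24/59, 29/59, 34/59, 38/59, 46/59, 54/59, 56/59, 1]
j=0: u_0=7/360 ∈ [0, 9/59) → index 0
j=1: u_1=37/360 ∈ [0, 9/59) → index 0
j=2: u_2=67/360 ∈ [9/59, 12/59) → index 1
j=3: u_3=97/360 ∈ [12/59, 17/59) → index 2
j=4: u_4=127/360 ∈ [17/59, 21/59) → index 3
j=5: u_5=157/360 ∈ [24/59, 29/59) → index 5
j=6: u_6=187/360 ∈ [29/59, 34/59) → index 6
j=7: u_7=217/360 ∈ [34/59, 38/59) → index 7
j=8: u_8=247/360 ∈ [38/59, 46/59) → index 8
j=9: u_9=277/360 ∈ [38/59, 46/59) → index 8
j=10: u_10=307/360 ∈ [46/59, 54/59) → index 9
j=11: u_11=337/360 ∈ [54/59, 56/59) → index 10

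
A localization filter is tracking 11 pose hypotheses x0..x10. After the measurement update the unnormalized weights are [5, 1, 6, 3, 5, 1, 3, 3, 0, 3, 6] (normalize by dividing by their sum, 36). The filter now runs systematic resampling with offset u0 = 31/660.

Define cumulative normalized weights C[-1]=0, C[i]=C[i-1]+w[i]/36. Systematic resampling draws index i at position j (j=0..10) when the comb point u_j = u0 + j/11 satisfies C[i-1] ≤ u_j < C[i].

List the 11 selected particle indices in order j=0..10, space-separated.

C = [5/36, 1/6, 1/3, 5/12, 5/9, 7/12, 2/3, 3/4, 3/4, 5/6, 1]
j=0: u_0=31/660 ∈ [0, 5/36) → index 0
j=1: u_1=91/660 ∈ [0, 5/36) → index 0
j=2: u_2=151/660 ∈ [1/6, 1/3) → index 2
j=3: u_3=211/660 ∈ [1/6, 1/3) → index 2
j=4: u_4=271/660 ∈ [1/3, 5/12) → index 3
j=5: u_5=331/660 ∈ [5/12, 5/9) → index 4
j=6: u_6=391/660 ∈ [7/12, 2/3) → index 6
j=7: u_7=41/60 ∈ [2/3, 3/4) → index 7
j=8: u_8=511/660 ∈ [3/4, 5/6) → index 9
j=9: u_9=571/660 ∈ [5/6, 1) → index 10
j=10: u_10=631/660 ∈ [5/6, 1) → index 10

0 0 2 2 3 4 6 7 9 10 10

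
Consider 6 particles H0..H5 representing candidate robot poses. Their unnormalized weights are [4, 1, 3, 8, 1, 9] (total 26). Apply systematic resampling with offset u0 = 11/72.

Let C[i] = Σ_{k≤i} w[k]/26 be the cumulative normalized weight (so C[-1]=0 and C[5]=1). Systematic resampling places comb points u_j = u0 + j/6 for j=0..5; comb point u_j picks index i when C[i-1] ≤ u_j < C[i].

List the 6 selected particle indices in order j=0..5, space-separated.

0 3 3 4 5 5

C = [2/13, 5/26, 4/13, 8/13, 17/26, 1]
j=0: u_0=11/72 ∈ [0, 2/13) → index 0
j=1: u_1=23/72 ∈ [4/13, 8/13) → index 3
j=2: u_2=35/72 ∈ [4/13, 8/13) → index 3
j=3: u_3=47/72 ∈ [8/13, 17/26) → index 4
j=4: u_4=59/72 ∈ [17/26, 1) → index 5
j=5: u_5=71/72 ∈ [17/26, 1) → index 5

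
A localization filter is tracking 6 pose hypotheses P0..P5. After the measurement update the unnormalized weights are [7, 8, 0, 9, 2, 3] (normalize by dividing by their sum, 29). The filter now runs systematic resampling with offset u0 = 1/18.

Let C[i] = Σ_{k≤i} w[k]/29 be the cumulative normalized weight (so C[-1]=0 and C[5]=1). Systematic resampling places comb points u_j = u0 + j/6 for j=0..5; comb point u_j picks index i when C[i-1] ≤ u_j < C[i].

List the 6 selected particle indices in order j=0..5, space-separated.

0 0 1 3 3 4

C = [7/29, 15/29, 15/29, 24/29, 26/29, 1]
j=0: u_0=1/18 ∈ [0, 7/29) → index 0
j=1: u_1=2/9 ∈ [0, 7/29) → index 0
j=2: u_2=7/18 ∈ [7/29, 15/29) → index 1
j=3: u_3=5/9 ∈ [15/29, 24/29) → index 3
j=4: u_4=13/18 ∈ [15/29, 24/29) → index 3
j=5: u_5=8/9 ∈ [24/29, 26/29) → index 4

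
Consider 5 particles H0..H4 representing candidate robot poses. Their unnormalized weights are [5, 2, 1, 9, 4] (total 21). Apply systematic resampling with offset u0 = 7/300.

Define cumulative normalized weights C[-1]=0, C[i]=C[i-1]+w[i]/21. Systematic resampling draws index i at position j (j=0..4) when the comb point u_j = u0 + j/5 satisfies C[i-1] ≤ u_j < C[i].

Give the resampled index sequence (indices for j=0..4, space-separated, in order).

C = [5/21, 1/3, 8/21, 17/21, 1]
j=0: u_0=7/300 ∈ [0, 5/21) → index 0
j=1: u_1=67/300 ∈ [0, 5/21) → index 0
j=2: u_2=127/300 ∈ [8/21, 17/21) → index 3
j=3: u_3=187/300 ∈ [8/21, 17/21) → index 3
j=4: u_4=247/300 ∈ [17/21, 1) → index 4

0 0 3 3 4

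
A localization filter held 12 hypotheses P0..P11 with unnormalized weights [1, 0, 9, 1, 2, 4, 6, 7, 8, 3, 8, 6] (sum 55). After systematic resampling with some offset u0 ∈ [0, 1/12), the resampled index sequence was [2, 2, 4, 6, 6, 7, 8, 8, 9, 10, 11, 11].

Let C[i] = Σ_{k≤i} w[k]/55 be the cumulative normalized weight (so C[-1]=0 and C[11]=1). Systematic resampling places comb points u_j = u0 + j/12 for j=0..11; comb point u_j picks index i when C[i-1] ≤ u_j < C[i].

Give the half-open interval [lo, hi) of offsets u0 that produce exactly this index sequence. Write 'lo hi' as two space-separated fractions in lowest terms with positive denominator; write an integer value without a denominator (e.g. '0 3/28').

13/220 23/330

C = [1/55, 1/55, 2/11, 1/5, 13/55, 17/55, 23/55, 6/11, 38/55, 41/55, 49/55, 1]
j=0 picked index 2: u0 ∈ [1/55, 2/11)
j=1 picked index 2: u0 ∈ [-43/660, 13/132)
j=2 picked index 4: u0 ∈ [1/30, 23/330)
j=3 picked index 6: u0 ∈ [13/220, 37/220)
j=4 picked index 6: u0 ∈ [-4/165, 14/165)
j=5 picked index 7: u0 ∈ [1/660, 17/132)
j=6 picked index 8: u0 ∈ [1/22, 21/110)
j=7 picked index 8: u0 ∈ [-5/132, 71/660)
j=8 picked index 9: u0 ∈ [4/165, 13/165)
j=9 picked index 10: u0 ∈ [-1/220, 31/220)
j=10 picked index 11: u0 ∈ [19/330, 1/6)
j=11 picked index 11: u0 ∈ [-17/660, 1/12)
intersection: [13/220, 23/330)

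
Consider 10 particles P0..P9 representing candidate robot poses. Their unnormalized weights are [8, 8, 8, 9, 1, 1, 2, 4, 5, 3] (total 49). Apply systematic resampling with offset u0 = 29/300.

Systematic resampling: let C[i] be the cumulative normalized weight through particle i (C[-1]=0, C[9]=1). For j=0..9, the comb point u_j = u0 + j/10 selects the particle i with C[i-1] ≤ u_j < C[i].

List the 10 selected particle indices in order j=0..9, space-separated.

C = [8/49, 16/49, 24/49, 33/49, 34/49, 5/7, 37/49, 41/49, 46/49, 1]
j=0: u_0=29/300 ∈ [0, 8/49) → index 0
j=1: u_1=59/300 ∈ [8/49, 16/49) → index 1
j=2: u_2=89/300 ∈ [8/49, 16/49) → index 1
j=3: u_3=119/300 ∈ [16/49, 24/49) → index 2
j=4: u_4=149/300 ∈ [24/49, 33/49) → index 3
j=5: u_5=179/300 ∈ [24/49, 33/49) → index 3
j=6: u_6=209/300 ∈ [34/49, 5/7) → index 5
j=7: u_7=239/300 ∈ [37/49, 41/49) → index 7
j=8: u_8=269/300 ∈ [41/49, 46/49) → index 8
j=9: u_9=299/300 ∈ [46/49, 1) → index 9

0 1 1 2 3 3 5 7 8 9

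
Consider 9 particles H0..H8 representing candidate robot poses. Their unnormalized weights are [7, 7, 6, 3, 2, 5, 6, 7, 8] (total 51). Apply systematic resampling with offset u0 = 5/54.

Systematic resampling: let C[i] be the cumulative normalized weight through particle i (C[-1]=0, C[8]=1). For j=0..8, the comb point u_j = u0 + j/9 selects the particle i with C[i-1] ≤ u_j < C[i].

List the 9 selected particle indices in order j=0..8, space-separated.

0 1 2 3 5 6 7 8 8

C = [7/51, 14/51, 20/51, 23/51, 25/51, 10/17, 12/17, 43/51, 1]
j=0: u_0=5/54 ∈ [0, 7/51) → index 0
j=1: u_1=11/54 ∈ [7/51, 14/51) → index 1
j=2: u_2=17/54 ∈ [14/51, 20/51) → index 2
j=3: u_3=23/54 ∈ [20/51, 23/51) → index 3
j=4: u_4=29/54 ∈ [25/51, 10/17) → index 5
j=5: u_5=35/54 ∈ [10/17, 12/17) → index 6
j=6: u_6=41/54 ∈ [12/17, 43/51) → index 7
j=7: u_7=47/54 ∈ [43/51, 1) → index 8
j=8: u_8=53/54 ∈ [43/51, 1) → index 8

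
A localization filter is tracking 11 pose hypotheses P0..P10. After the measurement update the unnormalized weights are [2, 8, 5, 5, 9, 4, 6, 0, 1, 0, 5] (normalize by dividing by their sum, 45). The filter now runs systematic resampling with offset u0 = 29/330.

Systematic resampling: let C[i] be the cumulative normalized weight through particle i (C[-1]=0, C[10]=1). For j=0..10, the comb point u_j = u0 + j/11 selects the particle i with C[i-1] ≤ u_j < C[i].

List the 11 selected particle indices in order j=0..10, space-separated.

1 1 2 3 4 4 4 5 6 10 10

C = [2/45, 2/9, 1/3, 4/9, 29/45, 11/15, 13/15, 13/15, 8/9, 8/9, 1]
j=0: u_0=29/330 ∈ [2/45, 2/9) → index 1
j=1: u_1=59/330 ∈ [2/45, 2/9) → index 1
j=2: u_2=89/330 ∈ [2/9, 1/3) → index 2
j=3: u_3=119/330 ∈ [1/3, 4/9) → index 3
j=4: u_4=149/330 ∈ [4/9, 29/45) → index 4
j=5: u_5=179/330 ∈ [4/9, 29/45) → index 4
j=6: u_6=19/30 ∈ [4/9, 29/45) → index 4
j=7: u_7=239/330 ∈ [29/45, 11/15) → index 5
j=8: u_8=269/330 ∈ [11/15, 13/15) → index 6
j=9: u_9=299/330 ∈ [8/9, 1) → index 10
j=10: u_10=329/330 ∈ [8/9, 1) → index 10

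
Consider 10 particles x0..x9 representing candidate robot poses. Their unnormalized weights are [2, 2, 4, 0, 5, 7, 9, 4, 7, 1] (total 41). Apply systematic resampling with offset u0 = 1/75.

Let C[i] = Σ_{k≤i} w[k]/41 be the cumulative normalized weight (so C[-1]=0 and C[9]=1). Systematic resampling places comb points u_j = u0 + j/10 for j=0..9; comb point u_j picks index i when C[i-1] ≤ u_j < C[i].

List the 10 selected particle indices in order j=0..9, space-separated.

0 2 4 4 5 6 6 7 8 8

C = [2/41, 4/41, 8/41, 8/41, 13/41, 20/41, 29/41, 33/41, 40/41, 1]
j=0: u_0=1/75 ∈ [0, 2/41) → index 0
j=1: u_1=17/150 ∈ [4/41, 8/41) → index 2
j=2: u_2=16/75 ∈ [8/41, 13/41) → index 4
j=3: u_3=47/150 ∈ [8/41, 13/41) → index 4
j=4: u_4=31/75 ∈ [13/41, 20/41) → index 5
j=5: u_5=77/150 ∈ [20/41, 29/41) → index 6
j=6: u_6=46/75 ∈ [20/41, 29/41) → index 6
j=7: u_7=107/150 ∈ [29/41, 33/41) → index 7
j=8: u_8=61/75 ∈ [33/41, 40/41) → index 8
j=9: u_9=137/150 ∈ [33/41, 40/41) → index 8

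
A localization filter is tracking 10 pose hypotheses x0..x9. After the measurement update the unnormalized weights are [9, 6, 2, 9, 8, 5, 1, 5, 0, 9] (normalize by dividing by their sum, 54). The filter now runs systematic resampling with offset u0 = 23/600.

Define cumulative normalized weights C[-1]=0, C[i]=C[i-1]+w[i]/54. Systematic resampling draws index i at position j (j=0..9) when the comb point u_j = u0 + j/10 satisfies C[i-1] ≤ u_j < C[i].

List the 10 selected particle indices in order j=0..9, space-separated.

0 0 1 3 3 4 5 6 9 9

C = [1/6, 5/18, 17/54, 13/27, 17/27, 13/18, 20/27, 5/6, 5/6, 1]
j=0: u_0=23/600 ∈ [0, 1/6) → index 0
j=1: u_1=83/600 ∈ [0, 1/6) → index 0
j=2: u_2=143/600 ∈ [1/6, 5/18) → index 1
j=3: u_3=203/600 ∈ [17/54, 13/27) → index 3
j=4: u_4=263/600 ∈ [17/54, 13/27) → index 3
j=5: u_5=323/600 ∈ [13/27, 17/27) → index 4
j=6: u_6=383/600 ∈ [17/27, 13/18) → index 5
j=7: u_7=443/600 ∈ [13/18, 20/27) → index 6
j=8: u_8=503/600 ∈ [5/6, 1) → index 9
j=9: u_9=563/600 ∈ [5/6, 1) → index 9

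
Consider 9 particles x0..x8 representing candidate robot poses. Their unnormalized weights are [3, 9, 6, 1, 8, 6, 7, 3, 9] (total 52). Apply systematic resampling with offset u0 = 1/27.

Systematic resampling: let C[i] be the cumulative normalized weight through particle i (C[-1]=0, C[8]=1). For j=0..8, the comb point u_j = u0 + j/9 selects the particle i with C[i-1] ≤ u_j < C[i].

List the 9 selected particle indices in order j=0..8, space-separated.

0 1 2 4 4 5 6 7 8

C = [3/52, 3/13, 9/26, 19/52, 27/52, 33/52, 10/13, 43/52, 1]
j=0: u_0=1/27 ∈ [0, 3/52) → index 0
j=1: u_1=4/27 ∈ [3/52, 3/13) → index 1
j=2: u_2=7/27 ∈ [3/13, 9/26) → index 2
j=3: u_3=10/27 ∈ [19/52, 27/52) → index 4
j=4: u_4=13/27 ∈ [19/52, 27/52) → index 4
j=5: u_5=16/27 ∈ [27/52, 33/52) → index 5
j=6: u_6=19/27 ∈ [33/52, 10/13) → index 6
j=7: u_7=22/27 ∈ [10/13, 43/52) → index 7
j=8: u_8=25/27 ∈ [43/52, 1) → index 8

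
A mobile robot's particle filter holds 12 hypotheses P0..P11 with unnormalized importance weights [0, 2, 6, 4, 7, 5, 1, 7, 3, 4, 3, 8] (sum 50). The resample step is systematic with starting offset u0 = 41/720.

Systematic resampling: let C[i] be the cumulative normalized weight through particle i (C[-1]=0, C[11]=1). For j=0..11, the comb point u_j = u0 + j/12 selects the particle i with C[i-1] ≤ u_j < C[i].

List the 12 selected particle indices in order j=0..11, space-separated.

2 2 3 4 5 5 7 8 9 10 11 11

C = [0, 1/25, 4/25, 6/25, 19/50, 12/25, 1/2, 16/25, 7/10, 39/50, 21/25, 1]
j=0: u_0=41/720 ∈ [1/25, 4/25) → index 2
j=1: u_1=101/720 ∈ [1/25, 4/25) → index 2
j=2: u_2=161/720 ∈ [4/25, 6/25) → index 3
j=3: u_3=221/720 ∈ [6/25, 19/50) → index 4
j=4: u_4=281/720 ∈ [19/50, 12/25) → index 5
j=5: u_5=341/720 ∈ [19/50, 12/25) → index 5
j=6: u_6=401/720 ∈ [1/2, 16/25) → index 7
j=7: u_7=461/720 ∈ [16/25, 7/10) → index 8
j=8: u_8=521/720 ∈ [7/10, 39/50) → index 9
j=9: u_9=581/720 ∈ [39/50, 21/25) → index 10
j=10: u_10=641/720 ∈ [21/25, 1) → index 11
j=11: u_11=701/720 ∈ [21/25, 1) → index 11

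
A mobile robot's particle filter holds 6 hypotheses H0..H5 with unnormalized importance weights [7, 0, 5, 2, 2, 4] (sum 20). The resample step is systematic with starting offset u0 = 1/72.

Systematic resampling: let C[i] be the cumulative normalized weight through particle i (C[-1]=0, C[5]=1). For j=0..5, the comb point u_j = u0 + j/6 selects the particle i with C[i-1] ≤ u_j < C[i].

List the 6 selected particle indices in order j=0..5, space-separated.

0 0 0 2 3 5

C = [7/20, 7/20, 3/5, 7/10, 4/5, 1]
j=0: u_0=1/72 ∈ [0, 7/20) → index 0
j=1: u_1=13/72 ∈ [0, 7/20) → index 0
j=2: u_2=25/72 ∈ [0, 7/20) → index 0
j=3: u_3=37/72 ∈ [7/20, 3/5) → index 2
j=4: u_4=49/72 ∈ [3/5, 7/10) → index 3
j=5: u_5=61/72 ∈ [4/5, 1) → index 5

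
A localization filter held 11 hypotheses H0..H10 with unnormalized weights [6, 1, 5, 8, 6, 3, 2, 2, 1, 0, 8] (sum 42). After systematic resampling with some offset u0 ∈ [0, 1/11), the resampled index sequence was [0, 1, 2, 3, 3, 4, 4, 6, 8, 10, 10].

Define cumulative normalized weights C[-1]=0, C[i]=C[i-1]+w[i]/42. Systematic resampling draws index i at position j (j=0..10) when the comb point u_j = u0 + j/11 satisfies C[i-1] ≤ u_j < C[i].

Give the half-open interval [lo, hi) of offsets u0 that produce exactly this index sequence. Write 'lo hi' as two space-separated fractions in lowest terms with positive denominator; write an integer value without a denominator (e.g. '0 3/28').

9/154 17/231

C = [1/7, 1/6, 2/7, 10/21, 13/21, 29/42, 31/42, 11/14, 17/21, 17/21, 1]
j=0 picked index 0: u0 ∈ [0, 1/7)
j=1 picked index 1: u0 ∈ [4/77, 5/66)
j=2 picked index 2: u0 ∈ [-1/66, 8/77)
j=3 picked index 3: u0 ∈ [1/77, 47/231)
j=4 picked index 3: u0 ∈ [-6/77, 26/231)
j=5 picked index 4: u0 ∈ [5/231, 38/231)
j=6 picked index 4: u0 ∈ [-16/231, 17/231)
j=7 picked index 6: u0 ∈ [25/462, 47/462)
j=8 picked index 8: u0 ∈ [9/154, 19/231)
j=9 picked index 10: u0 ∈ [-2/231, 2/11)
j=10 picked index 10: u0 ∈ [-23/231, 1/11)
intersection: [9/154, 17/231)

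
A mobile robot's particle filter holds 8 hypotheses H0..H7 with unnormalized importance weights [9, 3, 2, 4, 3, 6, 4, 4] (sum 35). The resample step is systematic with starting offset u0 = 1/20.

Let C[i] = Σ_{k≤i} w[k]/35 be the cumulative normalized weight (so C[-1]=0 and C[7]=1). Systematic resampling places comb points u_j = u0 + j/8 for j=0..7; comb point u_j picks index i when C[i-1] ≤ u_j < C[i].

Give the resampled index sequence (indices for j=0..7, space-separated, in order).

0 0 1 3 4 5 6 7

C = [9/35, 12/35, 2/5, 18/35, 3/5, 27/35, 31/35, 1]
j=0: u_0=1/20 ∈ [0, 9/35) → index 0
j=1: u_1=7/40 ∈ [0, 9/35) → index 0
j=2: u_2=3/10 ∈ [9/35, 12/35) → index 1
j=3: u_3=17/40 ∈ [2/5, 18/35) → index 3
j=4: u_4=11/20 ∈ [18/35, 3/5) → index 4
j=5: u_5=27/40 ∈ [3/5, 27/35) → index 5
j=6: u_6=4/5 ∈ [27/35, 31/35) → index 6
j=7: u_7=37/40 ∈ [31/35, 1) → index 7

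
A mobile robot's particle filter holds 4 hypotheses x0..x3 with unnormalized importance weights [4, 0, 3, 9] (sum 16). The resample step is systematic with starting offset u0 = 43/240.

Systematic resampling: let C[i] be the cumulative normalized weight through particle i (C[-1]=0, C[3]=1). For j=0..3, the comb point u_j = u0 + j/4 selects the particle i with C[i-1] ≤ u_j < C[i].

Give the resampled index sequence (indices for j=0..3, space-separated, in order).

0 2 3 3

C = [1/4, 1/4, 7/16, 1]
j=0: u_0=43/240 ∈ [0, 1/4) → index 0
j=1: u_1=103/240 ∈ [1/4, 7/16) → index 2
j=2: u_2=163/240 ∈ [7/16, 1) → index 3
j=3: u_3=223/240 ∈ [7/16, 1) → index 3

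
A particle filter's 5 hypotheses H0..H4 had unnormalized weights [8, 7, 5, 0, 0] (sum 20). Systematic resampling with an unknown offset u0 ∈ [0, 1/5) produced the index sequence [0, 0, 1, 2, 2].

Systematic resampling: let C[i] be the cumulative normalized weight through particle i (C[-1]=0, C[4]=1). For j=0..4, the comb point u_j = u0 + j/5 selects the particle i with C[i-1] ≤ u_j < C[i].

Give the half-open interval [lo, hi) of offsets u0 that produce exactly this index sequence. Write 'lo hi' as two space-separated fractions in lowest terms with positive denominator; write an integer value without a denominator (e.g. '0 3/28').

3/20 1/5

C = [2/5, 3/4, 1, 1, 1]
j=0 picked index 0: u0 ∈ [0, 2/5)
j=1 picked index 0: u0 ∈ [-1/5, 1/5)
j=2 picked index 1: u0 ∈ [0, 7/20)
j=3 picked index 2: u0 ∈ [3/20, 2/5)
j=4 picked index 2: u0 ∈ [-1/20, 1/5)
intersection: [3/20, 1/5)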